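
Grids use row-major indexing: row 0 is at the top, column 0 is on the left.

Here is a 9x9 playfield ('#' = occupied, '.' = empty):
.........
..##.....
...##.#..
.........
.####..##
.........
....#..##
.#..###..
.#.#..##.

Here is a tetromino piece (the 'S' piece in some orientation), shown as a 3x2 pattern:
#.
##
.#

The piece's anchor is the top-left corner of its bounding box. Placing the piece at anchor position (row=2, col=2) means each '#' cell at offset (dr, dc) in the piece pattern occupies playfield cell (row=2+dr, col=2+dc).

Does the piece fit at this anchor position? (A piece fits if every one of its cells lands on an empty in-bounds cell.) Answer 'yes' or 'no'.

Check each piece cell at anchor (2, 2):
  offset (0,0) -> (2,2): empty -> OK
  offset (1,0) -> (3,2): empty -> OK
  offset (1,1) -> (3,3): empty -> OK
  offset (2,1) -> (4,3): occupied ('#') -> FAIL
All cells valid: no

Answer: no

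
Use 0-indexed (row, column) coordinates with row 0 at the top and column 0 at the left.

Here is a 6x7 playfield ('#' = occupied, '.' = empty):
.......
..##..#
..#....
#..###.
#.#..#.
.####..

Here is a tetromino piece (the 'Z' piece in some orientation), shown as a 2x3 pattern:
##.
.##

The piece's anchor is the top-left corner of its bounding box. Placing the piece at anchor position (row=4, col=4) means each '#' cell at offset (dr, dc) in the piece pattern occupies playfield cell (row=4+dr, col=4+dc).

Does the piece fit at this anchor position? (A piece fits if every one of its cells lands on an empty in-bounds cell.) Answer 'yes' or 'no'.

Check each piece cell at anchor (4, 4):
  offset (0,0) -> (4,4): empty -> OK
  offset (0,1) -> (4,5): occupied ('#') -> FAIL
  offset (1,1) -> (5,5): empty -> OK
  offset (1,2) -> (5,6): empty -> OK
All cells valid: no

Answer: no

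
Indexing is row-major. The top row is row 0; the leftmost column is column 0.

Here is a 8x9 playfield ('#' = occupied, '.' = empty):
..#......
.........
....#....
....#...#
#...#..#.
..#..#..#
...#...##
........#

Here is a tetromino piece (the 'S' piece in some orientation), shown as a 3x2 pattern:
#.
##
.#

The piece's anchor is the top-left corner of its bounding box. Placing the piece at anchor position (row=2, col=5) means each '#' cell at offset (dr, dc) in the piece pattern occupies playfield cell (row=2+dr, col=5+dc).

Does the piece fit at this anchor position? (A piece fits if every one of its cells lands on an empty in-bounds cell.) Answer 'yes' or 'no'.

Check each piece cell at anchor (2, 5):
  offset (0,0) -> (2,5): empty -> OK
  offset (1,0) -> (3,5): empty -> OK
  offset (1,1) -> (3,6): empty -> OK
  offset (2,1) -> (4,6): empty -> OK
All cells valid: yes

Answer: yes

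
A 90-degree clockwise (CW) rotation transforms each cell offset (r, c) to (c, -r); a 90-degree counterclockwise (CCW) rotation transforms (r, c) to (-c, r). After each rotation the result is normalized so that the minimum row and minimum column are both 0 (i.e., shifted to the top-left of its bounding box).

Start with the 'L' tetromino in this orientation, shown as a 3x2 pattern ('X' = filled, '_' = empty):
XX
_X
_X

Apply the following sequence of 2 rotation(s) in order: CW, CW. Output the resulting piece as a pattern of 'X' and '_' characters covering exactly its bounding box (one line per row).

Start:
XX
_X
_X
After rotation 1 (CW):
__X
XXX
After rotation 2 (CW):
X_
X_
XX

Answer: X_
X_
XX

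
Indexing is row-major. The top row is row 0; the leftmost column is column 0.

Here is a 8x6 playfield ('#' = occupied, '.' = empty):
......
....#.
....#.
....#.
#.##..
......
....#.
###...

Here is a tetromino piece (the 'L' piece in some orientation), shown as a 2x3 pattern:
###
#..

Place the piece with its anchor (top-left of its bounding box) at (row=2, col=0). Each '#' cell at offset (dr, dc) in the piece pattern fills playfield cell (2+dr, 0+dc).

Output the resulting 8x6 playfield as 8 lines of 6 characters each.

Answer: ......
....#.
###.#.
#...#.
#.##..
......
....#.
###...

Derivation:
Fill (2+0,0+0) = (2,0)
Fill (2+0,0+1) = (2,1)
Fill (2+0,0+2) = (2,2)
Fill (2+1,0+0) = (3,0)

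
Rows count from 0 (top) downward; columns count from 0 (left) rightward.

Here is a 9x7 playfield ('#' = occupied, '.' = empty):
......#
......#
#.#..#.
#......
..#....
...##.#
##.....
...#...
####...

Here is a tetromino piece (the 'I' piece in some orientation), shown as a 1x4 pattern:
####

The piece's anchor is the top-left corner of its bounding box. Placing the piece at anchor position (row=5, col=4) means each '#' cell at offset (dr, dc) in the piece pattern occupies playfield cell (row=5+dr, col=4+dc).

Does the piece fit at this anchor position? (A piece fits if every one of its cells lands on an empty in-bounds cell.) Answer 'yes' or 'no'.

Check each piece cell at anchor (5, 4):
  offset (0,0) -> (5,4): occupied ('#') -> FAIL
  offset (0,1) -> (5,5): empty -> OK
  offset (0,2) -> (5,6): occupied ('#') -> FAIL
  offset (0,3) -> (5,7): out of bounds -> FAIL
All cells valid: no

Answer: no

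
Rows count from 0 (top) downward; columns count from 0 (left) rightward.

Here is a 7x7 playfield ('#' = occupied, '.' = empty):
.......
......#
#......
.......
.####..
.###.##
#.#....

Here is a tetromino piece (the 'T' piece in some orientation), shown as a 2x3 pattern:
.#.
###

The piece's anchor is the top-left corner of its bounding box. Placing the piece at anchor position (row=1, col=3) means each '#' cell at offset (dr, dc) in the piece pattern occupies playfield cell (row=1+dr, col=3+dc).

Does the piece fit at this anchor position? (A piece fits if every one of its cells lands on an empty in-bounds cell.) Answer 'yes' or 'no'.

Answer: yes

Derivation:
Check each piece cell at anchor (1, 3):
  offset (0,1) -> (1,4): empty -> OK
  offset (1,0) -> (2,3): empty -> OK
  offset (1,1) -> (2,4): empty -> OK
  offset (1,2) -> (2,5): empty -> OK
All cells valid: yes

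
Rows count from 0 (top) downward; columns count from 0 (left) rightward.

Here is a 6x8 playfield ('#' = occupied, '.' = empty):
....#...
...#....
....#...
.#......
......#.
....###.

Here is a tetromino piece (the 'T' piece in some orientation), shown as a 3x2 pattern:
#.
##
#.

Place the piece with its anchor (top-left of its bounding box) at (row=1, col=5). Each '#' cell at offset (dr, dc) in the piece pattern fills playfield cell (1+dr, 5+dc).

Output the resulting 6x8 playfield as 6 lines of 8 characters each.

Answer: ....#...
...#.#..
....###.
.#...#..
......#.
....###.

Derivation:
Fill (1+0,5+0) = (1,5)
Fill (1+1,5+0) = (2,5)
Fill (1+1,5+1) = (2,6)
Fill (1+2,5+0) = (3,5)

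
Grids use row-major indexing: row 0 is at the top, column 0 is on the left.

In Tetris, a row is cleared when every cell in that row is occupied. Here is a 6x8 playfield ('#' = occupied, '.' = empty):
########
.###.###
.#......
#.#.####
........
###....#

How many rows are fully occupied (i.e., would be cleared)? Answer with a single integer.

Check each row:
  row 0: 0 empty cells -> FULL (clear)
  row 1: 2 empty cells -> not full
  row 2: 7 empty cells -> not full
  row 3: 2 empty cells -> not full
  row 4: 8 empty cells -> not full
  row 5: 4 empty cells -> not full
Total rows cleared: 1

Answer: 1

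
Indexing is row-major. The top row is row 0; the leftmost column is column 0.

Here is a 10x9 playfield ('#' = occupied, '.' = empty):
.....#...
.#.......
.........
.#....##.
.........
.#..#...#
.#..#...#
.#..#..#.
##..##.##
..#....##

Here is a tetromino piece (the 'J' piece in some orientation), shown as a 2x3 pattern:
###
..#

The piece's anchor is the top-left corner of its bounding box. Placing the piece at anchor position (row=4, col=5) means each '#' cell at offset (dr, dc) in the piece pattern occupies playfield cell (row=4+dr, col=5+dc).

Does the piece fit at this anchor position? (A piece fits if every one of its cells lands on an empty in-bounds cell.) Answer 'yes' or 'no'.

Check each piece cell at anchor (4, 5):
  offset (0,0) -> (4,5): empty -> OK
  offset (0,1) -> (4,6): empty -> OK
  offset (0,2) -> (4,7): empty -> OK
  offset (1,2) -> (5,7): empty -> OK
All cells valid: yes

Answer: yes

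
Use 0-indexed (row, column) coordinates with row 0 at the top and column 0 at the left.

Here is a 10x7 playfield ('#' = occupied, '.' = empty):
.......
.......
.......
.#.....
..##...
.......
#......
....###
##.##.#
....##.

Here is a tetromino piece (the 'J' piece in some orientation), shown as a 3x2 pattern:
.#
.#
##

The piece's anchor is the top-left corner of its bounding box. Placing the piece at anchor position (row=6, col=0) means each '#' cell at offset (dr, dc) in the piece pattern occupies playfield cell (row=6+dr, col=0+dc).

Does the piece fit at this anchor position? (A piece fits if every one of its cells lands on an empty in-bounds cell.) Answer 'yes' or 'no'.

Answer: no

Derivation:
Check each piece cell at anchor (6, 0):
  offset (0,1) -> (6,1): empty -> OK
  offset (1,1) -> (7,1): empty -> OK
  offset (2,0) -> (8,0): occupied ('#') -> FAIL
  offset (2,1) -> (8,1): occupied ('#') -> FAIL
All cells valid: no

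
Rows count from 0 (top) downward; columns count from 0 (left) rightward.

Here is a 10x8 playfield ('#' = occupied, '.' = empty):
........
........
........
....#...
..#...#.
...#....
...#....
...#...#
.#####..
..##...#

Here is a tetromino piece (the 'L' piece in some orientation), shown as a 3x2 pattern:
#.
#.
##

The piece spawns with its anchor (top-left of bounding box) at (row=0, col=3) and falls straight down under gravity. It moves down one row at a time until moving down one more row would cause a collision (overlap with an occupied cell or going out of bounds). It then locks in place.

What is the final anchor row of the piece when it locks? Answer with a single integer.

Spawn at (row=0, col=3). Try each row:
  row 0: fits
  row 1: blocked -> lock at row 0

Answer: 0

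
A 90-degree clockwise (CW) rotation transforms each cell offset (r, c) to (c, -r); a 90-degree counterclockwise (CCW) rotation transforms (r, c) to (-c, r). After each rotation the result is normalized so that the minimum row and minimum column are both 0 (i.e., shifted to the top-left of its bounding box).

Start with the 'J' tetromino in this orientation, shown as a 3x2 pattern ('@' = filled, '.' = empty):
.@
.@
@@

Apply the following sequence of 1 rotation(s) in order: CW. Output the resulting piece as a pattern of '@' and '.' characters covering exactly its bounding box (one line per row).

Answer: @..
@@@

Derivation:
Start:
.@
.@
@@
After rotation 1 (CW):
@..
@@@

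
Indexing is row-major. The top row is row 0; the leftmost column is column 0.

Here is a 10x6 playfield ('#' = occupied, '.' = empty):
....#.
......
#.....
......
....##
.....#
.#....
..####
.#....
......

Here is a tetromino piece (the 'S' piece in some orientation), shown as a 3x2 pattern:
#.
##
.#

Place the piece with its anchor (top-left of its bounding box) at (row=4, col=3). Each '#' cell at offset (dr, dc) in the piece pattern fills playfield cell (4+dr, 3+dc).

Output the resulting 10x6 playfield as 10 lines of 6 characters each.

Answer: ....#.
......
#.....
......
...###
...###
.#..#.
..####
.#....
......

Derivation:
Fill (4+0,3+0) = (4,3)
Fill (4+1,3+0) = (5,3)
Fill (4+1,3+1) = (5,4)
Fill (4+2,3+1) = (6,4)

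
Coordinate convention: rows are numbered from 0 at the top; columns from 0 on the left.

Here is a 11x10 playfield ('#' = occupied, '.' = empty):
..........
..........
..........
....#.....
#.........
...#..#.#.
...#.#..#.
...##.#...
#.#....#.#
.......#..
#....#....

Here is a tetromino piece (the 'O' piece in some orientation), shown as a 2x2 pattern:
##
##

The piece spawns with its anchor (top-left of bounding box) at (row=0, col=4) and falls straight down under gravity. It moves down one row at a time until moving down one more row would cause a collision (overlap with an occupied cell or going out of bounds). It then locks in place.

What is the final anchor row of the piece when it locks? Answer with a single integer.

Spawn at (row=0, col=4). Try each row:
  row 0: fits
  row 1: fits
  row 2: blocked -> lock at row 1

Answer: 1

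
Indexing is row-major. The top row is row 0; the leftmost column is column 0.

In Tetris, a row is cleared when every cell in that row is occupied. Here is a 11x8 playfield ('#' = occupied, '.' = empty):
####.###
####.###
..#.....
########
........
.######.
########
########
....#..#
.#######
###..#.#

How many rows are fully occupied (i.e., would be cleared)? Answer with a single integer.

Answer: 3

Derivation:
Check each row:
  row 0: 1 empty cell -> not full
  row 1: 1 empty cell -> not full
  row 2: 7 empty cells -> not full
  row 3: 0 empty cells -> FULL (clear)
  row 4: 8 empty cells -> not full
  row 5: 2 empty cells -> not full
  row 6: 0 empty cells -> FULL (clear)
  row 7: 0 empty cells -> FULL (clear)
  row 8: 6 empty cells -> not full
  row 9: 1 empty cell -> not full
  row 10: 3 empty cells -> not full
Total rows cleared: 3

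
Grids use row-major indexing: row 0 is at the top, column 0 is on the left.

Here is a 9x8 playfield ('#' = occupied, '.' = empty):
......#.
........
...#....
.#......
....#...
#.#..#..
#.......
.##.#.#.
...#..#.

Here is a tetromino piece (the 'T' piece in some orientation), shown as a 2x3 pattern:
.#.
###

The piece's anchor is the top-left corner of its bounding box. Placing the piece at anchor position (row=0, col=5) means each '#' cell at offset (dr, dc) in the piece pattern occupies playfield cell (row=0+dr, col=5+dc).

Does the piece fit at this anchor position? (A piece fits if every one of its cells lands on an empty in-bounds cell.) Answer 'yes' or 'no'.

Answer: no

Derivation:
Check each piece cell at anchor (0, 5):
  offset (0,1) -> (0,6): occupied ('#') -> FAIL
  offset (1,0) -> (1,5): empty -> OK
  offset (1,1) -> (1,6): empty -> OK
  offset (1,2) -> (1,7): empty -> OK
All cells valid: no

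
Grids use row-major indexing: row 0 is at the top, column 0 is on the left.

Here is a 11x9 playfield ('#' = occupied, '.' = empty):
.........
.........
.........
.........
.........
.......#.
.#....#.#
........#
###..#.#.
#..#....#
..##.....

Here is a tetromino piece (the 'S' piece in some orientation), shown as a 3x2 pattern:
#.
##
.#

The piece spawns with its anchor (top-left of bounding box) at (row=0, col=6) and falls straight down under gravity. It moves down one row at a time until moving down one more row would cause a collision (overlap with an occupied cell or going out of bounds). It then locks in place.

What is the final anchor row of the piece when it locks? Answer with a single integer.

Spawn at (row=0, col=6). Try each row:
  row 0: fits
  row 1: fits
  row 2: fits
  row 3: blocked -> lock at row 2

Answer: 2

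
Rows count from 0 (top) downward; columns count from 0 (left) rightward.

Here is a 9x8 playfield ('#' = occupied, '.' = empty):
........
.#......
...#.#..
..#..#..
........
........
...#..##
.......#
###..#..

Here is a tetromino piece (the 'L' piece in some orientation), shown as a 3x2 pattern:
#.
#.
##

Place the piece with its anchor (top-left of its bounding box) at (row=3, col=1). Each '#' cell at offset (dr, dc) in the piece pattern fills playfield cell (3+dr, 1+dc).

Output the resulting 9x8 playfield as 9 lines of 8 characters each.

Fill (3+0,1+0) = (3,1)
Fill (3+1,1+0) = (4,1)
Fill (3+2,1+0) = (5,1)
Fill (3+2,1+1) = (5,2)

Answer: ........
.#......
...#.#..
.##..#..
.#......
.##.....
...#..##
.......#
###..#..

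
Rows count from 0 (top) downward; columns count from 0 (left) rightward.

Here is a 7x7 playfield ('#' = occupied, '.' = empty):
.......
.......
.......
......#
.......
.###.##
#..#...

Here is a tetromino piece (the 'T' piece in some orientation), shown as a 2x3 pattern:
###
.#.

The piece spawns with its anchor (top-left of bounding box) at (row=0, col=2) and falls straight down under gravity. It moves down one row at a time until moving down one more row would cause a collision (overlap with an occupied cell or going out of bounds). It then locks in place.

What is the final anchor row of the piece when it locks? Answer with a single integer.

Answer: 3

Derivation:
Spawn at (row=0, col=2). Try each row:
  row 0: fits
  row 1: fits
  row 2: fits
  row 3: fits
  row 4: blocked -> lock at row 3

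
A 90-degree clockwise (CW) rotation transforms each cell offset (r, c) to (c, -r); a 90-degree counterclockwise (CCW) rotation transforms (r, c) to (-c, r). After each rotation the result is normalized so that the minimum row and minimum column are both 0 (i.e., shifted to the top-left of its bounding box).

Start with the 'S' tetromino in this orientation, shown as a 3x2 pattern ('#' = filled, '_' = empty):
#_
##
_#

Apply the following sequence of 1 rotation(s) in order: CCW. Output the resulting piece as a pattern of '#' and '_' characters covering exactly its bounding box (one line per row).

Answer: _##
##_

Derivation:
Start:
#_
##
_#
After rotation 1 (CCW):
_##
##_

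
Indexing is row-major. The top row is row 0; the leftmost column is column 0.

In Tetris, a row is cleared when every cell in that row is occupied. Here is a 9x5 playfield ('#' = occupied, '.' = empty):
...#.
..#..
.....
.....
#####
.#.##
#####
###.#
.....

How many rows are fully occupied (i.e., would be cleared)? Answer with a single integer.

Answer: 2

Derivation:
Check each row:
  row 0: 4 empty cells -> not full
  row 1: 4 empty cells -> not full
  row 2: 5 empty cells -> not full
  row 3: 5 empty cells -> not full
  row 4: 0 empty cells -> FULL (clear)
  row 5: 2 empty cells -> not full
  row 6: 0 empty cells -> FULL (clear)
  row 7: 1 empty cell -> not full
  row 8: 5 empty cells -> not full
Total rows cleared: 2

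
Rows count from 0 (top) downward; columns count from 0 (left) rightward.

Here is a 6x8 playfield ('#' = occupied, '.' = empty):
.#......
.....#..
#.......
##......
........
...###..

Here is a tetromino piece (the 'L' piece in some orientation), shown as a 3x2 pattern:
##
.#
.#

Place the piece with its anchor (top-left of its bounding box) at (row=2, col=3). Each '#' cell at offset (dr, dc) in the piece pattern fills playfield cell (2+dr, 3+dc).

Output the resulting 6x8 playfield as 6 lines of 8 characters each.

Answer: .#......
.....#..
#..##...
##..#...
....#...
...###..

Derivation:
Fill (2+0,3+0) = (2,3)
Fill (2+0,3+1) = (2,4)
Fill (2+1,3+1) = (3,4)
Fill (2+2,3+1) = (4,4)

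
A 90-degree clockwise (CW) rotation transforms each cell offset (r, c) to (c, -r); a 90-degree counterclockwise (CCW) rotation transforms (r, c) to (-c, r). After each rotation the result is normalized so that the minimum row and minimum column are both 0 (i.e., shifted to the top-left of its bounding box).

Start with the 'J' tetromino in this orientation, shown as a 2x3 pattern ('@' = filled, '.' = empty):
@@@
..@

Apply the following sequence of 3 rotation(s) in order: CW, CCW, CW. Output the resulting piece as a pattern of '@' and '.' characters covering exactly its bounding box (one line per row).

Answer: .@
.@
@@

Derivation:
Start:
@@@
..@
After rotation 1 (CW):
.@
.@
@@
After rotation 2 (CCW):
@@@
..@
After rotation 3 (CW):
.@
.@
@@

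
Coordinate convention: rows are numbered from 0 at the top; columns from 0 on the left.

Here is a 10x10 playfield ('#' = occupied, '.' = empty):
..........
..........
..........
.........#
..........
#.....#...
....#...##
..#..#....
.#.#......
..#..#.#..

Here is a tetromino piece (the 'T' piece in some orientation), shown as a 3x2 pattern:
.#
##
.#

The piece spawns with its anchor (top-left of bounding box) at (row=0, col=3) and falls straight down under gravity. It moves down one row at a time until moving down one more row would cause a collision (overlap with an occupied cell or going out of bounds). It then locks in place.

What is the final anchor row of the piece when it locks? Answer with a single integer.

Spawn at (row=0, col=3). Try each row:
  row 0: fits
  row 1: fits
  row 2: fits
  row 3: fits
  row 4: blocked -> lock at row 3

Answer: 3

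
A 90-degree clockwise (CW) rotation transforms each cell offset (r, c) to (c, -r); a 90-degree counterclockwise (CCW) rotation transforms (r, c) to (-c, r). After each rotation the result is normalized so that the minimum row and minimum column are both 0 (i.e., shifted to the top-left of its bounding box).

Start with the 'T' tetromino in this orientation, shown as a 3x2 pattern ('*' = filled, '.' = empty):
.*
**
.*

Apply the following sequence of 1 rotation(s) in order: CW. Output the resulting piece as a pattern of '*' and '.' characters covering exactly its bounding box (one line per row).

Answer: .*.
***

Derivation:
Start:
.*
**
.*
After rotation 1 (CW):
.*.
***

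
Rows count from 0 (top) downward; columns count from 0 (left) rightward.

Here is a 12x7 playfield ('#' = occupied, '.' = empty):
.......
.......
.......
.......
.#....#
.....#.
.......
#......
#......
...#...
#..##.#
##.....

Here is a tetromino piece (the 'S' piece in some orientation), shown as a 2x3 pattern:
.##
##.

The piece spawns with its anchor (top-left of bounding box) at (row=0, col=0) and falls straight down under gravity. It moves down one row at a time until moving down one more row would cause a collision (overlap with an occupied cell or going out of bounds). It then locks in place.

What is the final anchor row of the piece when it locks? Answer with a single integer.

Spawn at (row=0, col=0). Try each row:
  row 0: fits
  row 1: fits
  row 2: fits
  row 3: blocked -> lock at row 2

Answer: 2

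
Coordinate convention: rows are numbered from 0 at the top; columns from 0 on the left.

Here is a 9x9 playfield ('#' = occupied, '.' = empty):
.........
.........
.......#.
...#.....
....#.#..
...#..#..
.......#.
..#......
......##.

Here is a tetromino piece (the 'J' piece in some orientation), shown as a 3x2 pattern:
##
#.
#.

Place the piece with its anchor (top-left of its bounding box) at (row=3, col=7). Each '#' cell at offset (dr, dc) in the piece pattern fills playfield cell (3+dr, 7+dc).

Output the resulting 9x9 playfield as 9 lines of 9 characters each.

Fill (3+0,7+0) = (3,7)
Fill (3+0,7+1) = (3,8)
Fill (3+1,7+0) = (4,7)
Fill (3+2,7+0) = (5,7)

Answer: .........
.........
.......#.
...#...##
....#.##.
...#..##.
.......#.
..#......
......##.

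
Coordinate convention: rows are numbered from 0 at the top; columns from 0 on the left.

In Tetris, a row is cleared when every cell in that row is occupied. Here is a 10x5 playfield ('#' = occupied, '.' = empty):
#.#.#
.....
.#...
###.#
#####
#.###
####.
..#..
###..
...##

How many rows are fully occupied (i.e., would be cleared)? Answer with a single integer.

Answer: 1

Derivation:
Check each row:
  row 0: 2 empty cells -> not full
  row 1: 5 empty cells -> not full
  row 2: 4 empty cells -> not full
  row 3: 1 empty cell -> not full
  row 4: 0 empty cells -> FULL (clear)
  row 5: 1 empty cell -> not full
  row 6: 1 empty cell -> not full
  row 7: 4 empty cells -> not full
  row 8: 2 empty cells -> not full
  row 9: 3 empty cells -> not full
Total rows cleared: 1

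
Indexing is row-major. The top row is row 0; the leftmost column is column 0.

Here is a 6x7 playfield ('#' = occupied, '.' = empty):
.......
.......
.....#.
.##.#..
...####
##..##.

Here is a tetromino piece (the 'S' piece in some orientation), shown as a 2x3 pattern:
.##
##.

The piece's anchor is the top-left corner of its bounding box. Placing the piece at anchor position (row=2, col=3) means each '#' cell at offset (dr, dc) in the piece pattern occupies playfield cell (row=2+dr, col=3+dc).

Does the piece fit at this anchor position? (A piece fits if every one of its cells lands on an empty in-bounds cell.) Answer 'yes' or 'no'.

Answer: no

Derivation:
Check each piece cell at anchor (2, 3):
  offset (0,1) -> (2,4): empty -> OK
  offset (0,2) -> (2,5): occupied ('#') -> FAIL
  offset (1,0) -> (3,3): empty -> OK
  offset (1,1) -> (3,4): occupied ('#') -> FAIL
All cells valid: no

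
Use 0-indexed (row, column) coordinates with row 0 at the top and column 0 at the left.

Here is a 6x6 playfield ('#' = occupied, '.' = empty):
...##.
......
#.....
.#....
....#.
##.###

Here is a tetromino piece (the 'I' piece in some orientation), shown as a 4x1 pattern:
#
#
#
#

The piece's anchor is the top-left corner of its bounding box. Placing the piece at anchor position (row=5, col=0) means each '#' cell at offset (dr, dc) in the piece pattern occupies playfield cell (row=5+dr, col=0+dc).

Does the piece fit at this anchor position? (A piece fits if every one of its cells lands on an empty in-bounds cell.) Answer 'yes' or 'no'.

Check each piece cell at anchor (5, 0):
  offset (0,0) -> (5,0): occupied ('#') -> FAIL
  offset (1,0) -> (6,0): out of bounds -> FAIL
  offset (2,0) -> (7,0): out of bounds -> FAIL
  offset (3,0) -> (8,0): out of bounds -> FAIL
All cells valid: no

Answer: no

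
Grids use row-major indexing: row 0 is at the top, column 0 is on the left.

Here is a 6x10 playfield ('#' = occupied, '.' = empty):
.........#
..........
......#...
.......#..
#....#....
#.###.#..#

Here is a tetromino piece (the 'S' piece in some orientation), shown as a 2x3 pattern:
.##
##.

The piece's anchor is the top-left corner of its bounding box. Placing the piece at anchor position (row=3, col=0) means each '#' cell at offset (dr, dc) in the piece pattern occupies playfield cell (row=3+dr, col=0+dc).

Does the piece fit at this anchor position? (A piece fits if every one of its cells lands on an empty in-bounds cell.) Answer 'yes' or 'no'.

Answer: no

Derivation:
Check each piece cell at anchor (3, 0):
  offset (0,1) -> (3,1): empty -> OK
  offset (0,2) -> (3,2): empty -> OK
  offset (1,0) -> (4,0): occupied ('#') -> FAIL
  offset (1,1) -> (4,1): empty -> OK
All cells valid: no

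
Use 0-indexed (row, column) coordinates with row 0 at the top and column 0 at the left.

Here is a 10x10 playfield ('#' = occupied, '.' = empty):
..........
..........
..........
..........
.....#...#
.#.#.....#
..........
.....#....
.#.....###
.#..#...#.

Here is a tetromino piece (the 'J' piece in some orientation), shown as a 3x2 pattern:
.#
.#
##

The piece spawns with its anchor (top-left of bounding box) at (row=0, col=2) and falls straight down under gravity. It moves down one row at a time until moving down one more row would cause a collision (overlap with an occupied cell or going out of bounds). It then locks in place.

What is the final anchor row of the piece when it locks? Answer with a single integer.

Spawn at (row=0, col=2). Try each row:
  row 0: fits
  row 1: fits
  row 2: fits
  row 3: blocked -> lock at row 2

Answer: 2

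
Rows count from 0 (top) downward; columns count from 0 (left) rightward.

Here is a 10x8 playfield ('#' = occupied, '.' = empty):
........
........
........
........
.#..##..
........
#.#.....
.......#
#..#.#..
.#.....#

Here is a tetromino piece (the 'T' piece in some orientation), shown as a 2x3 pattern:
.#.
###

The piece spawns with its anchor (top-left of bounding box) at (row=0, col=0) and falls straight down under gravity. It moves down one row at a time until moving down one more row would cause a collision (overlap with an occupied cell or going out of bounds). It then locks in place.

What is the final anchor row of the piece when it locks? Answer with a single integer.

Spawn at (row=0, col=0). Try each row:
  row 0: fits
  row 1: fits
  row 2: fits
  row 3: blocked -> lock at row 2

Answer: 2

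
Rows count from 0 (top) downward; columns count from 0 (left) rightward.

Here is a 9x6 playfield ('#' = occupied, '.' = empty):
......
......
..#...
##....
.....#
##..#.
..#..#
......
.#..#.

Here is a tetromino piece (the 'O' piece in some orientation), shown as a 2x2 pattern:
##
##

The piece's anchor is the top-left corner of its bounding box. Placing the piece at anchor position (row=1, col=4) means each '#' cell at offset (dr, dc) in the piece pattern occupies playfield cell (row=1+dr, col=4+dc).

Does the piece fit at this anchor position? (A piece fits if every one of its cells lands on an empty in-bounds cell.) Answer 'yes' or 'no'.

Check each piece cell at anchor (1, 4):
  offset (0,0) -> (1,4): empty -> OK
  offset (0,1) -> (1,5): empty -> OK
  offset (1,0) -> (2,4): empty -> OK
  offset (1,1) -> (2,5): empty -> OK
All cells valid: yes

Answer: yes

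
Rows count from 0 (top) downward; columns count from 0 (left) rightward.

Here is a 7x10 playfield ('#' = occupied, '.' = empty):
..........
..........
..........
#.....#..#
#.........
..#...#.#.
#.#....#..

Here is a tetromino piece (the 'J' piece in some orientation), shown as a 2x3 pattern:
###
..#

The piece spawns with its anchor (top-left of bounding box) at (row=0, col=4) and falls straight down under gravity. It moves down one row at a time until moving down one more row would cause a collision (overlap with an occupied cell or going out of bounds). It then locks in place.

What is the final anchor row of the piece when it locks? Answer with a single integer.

Answer: 1

Derivation:
Spawn at (row=0, col=4). Try each row:
  row 0: fits
  row 1: fits
  row 2: blocked -> lock at row 1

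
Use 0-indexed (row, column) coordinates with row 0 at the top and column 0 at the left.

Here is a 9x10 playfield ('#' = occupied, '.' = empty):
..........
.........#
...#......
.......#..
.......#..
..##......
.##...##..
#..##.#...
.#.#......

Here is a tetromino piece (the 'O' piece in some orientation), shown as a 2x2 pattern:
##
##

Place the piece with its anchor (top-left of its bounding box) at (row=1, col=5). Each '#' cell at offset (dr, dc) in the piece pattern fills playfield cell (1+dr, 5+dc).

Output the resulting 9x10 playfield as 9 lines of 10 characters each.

Answer: ..........
.....##..#
...#.##...
.......#..
.......#..
..##......
.##...##..
#..##.#...
.#.#......

Derivation:
Fill (1+0,5+0) = (1,5)
Fill (1+0,5+1) = (1,6)
Fill (1+1,5+0) = (2,5)
Fill (1+1,5+1) = (2,6)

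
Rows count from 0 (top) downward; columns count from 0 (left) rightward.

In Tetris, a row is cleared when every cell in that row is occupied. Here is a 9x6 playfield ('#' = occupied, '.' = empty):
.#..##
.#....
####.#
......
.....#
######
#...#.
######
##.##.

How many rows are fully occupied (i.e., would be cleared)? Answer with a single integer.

Check each row:
  row 0: 3 empty cells -> not full
  row 1: 5 empty cells -> not full
  row 2: 1 empty cell -> not full
  row 3: 6 empty cells -> not full
  row 4: 5 empty cells -> not full
  row 5: 0 empty cells -> FULL (clear)
  row 6: 4 empty cells -> not full
  row 7: 0 empty cells -> FULL (clear)
  row 8: 2 empty cells -> not full
Total rows cleared: 2

Answer: 2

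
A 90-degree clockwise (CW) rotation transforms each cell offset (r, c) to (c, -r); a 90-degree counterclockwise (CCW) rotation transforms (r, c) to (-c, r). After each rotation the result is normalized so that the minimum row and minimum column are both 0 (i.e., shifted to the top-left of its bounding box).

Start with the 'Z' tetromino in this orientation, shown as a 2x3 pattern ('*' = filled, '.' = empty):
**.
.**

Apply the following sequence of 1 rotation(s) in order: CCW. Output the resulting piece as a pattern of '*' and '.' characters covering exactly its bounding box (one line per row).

Start:
**.
.**
After rotation 1 (CCW):
.*
**
*.

Answer: .*
**
*.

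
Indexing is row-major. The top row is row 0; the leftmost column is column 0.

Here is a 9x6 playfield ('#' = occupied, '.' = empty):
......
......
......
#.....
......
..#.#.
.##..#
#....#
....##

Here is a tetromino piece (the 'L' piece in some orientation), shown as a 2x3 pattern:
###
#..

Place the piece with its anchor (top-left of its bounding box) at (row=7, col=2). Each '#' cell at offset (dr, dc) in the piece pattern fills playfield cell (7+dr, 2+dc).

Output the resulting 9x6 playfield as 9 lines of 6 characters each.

Fill (7+0,2+0) = (7,2)
Fill (7+0,2+1) = (7,3)
Fill (7+0,2+2) = (7,4)
Fill (7+1,2+0) = (8,2)

Answer: ......
......
......
#.....
......
..#.#.
.##..#
#.####
..#.##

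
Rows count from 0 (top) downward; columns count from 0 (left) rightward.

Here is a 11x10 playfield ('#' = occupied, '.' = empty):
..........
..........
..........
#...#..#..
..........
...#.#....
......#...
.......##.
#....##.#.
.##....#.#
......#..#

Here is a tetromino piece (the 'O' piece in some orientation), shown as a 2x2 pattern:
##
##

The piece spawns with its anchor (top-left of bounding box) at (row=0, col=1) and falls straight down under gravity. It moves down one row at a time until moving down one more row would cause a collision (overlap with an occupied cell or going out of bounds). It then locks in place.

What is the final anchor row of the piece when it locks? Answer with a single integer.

Spawn at (row=0, col=1). Try each row:
  row 0: fits
  row 1: fits
  row 2: fits
  row 3: fits
  row 4: fits
  row 5: fits
  row 6: fits
  row 7: fits
  row 8: blocked -> lock at row 7

Answer: 7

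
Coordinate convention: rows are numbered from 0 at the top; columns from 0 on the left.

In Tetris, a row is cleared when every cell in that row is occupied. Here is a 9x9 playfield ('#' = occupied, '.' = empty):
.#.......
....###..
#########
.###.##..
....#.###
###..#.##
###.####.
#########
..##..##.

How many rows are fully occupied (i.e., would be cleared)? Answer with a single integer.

Check each row:
  row 0: 8 empty cells -> not full
  row 1: 6 empty cells -> not full
  row 2: 0 empty cells -> FULL (clear)
  row 3: 4 empty cells -> not full
  row 4: 5 empty cells -> not full
  row 5: 3 empty cells -> not full
  row 6: 2 empty cells -> not full
  row 7: 0 empty cells -> FULL (clear)
  row 8: 5 empty cells -> not full
Total rows cleared: 2

Answer: 2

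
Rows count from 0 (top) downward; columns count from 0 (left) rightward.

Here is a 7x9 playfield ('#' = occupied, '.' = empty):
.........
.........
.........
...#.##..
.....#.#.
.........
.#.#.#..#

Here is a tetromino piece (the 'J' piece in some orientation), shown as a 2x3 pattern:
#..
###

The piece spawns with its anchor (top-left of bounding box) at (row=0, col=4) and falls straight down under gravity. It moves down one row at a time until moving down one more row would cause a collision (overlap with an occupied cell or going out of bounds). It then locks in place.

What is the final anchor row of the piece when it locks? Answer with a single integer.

Answer: 1

Derivation:
Spawn at (row=0, col=4). Try each row:
  row 0: fits
  row 1: fits
  row 2: blocked -> lock at row 1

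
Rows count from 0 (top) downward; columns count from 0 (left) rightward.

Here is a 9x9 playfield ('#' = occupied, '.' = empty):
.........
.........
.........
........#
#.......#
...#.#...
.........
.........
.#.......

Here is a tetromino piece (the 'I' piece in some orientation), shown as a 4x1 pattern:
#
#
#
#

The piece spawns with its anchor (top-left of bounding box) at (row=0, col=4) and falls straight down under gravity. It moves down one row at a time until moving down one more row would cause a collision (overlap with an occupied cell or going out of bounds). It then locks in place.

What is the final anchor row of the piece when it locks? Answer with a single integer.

Answer: 5

Derivation:
Spawn at (row=0, col=4). Try each row:
  row 0: fits
  row 1: fits
  row 2: fits
  row 3: fits
  row 4: fits
  row 5: fits
  row 6: blocked -> lock at row 5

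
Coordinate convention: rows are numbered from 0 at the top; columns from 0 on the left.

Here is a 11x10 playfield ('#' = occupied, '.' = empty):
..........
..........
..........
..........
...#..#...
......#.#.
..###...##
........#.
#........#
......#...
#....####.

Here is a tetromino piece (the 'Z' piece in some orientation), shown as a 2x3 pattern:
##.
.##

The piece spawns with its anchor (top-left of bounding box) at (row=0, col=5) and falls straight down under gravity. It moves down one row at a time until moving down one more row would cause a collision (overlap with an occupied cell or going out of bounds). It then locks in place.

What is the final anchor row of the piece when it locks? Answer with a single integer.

Spawn at (row=0, col=5). Try each row:
  row 0: fits
  row 1: fits
  row 2: fits
  row 3: blocked -> lock at row 2

Answer: 2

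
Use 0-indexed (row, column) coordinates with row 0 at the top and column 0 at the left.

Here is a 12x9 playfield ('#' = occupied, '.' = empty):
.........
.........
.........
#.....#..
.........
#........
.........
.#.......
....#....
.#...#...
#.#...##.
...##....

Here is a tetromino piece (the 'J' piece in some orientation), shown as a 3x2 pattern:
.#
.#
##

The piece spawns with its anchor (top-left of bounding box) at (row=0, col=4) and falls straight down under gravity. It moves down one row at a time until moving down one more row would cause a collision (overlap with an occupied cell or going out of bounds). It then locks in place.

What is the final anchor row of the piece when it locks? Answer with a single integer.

Answer: 5

Derivation:
Spawn at (row=0, col=4). Try each row:
  row 0: fits
  row 1: fits
  row 2: fits
  row 3: fits
  row 4: fits
  row 5: fits
  row 6: blocked -> lock at row 5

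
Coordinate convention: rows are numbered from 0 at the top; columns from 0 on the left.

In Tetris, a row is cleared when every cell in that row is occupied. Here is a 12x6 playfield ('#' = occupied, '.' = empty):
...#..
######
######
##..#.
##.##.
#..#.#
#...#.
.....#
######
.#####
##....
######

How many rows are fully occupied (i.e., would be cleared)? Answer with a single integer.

Answer: 4

Derivation:
Check each row:
  row 0: 5 empty cells -> not full
  row 1: 0 empty cells -> FULL (clear)
  row 2: 0 empty cells -> FULL (clear)
  row 3: 3 empty cells -> not full
  row 4: 2 empty cells -> not full
  row 5: 3 empty cells -> not full
  row 6: 4 empty cells -> not full
  row 7: 5 empty cells -> not full
  row 8: 0 empty cells -> FULL (clear)
  row 9: 1 empty cell -> not full
  row 10: 4 empty cells -> not full
  row 11: 0 empty cells -> FULL (clear)
Total rows cleared: 4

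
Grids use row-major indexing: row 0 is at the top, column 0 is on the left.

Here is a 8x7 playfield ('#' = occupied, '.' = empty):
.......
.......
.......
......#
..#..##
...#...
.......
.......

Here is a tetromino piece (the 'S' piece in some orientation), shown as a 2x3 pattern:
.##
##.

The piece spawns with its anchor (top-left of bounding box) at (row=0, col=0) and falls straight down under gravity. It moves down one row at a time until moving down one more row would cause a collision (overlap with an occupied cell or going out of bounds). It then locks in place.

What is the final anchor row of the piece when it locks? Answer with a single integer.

Answer: 3

Derivation:
Spawn at (row=0, col=0). Try each row:
  row 0: fits
  row 1: fits
  row 2: fits
  row 3: fits
  row 4: blocked -> lock at row 3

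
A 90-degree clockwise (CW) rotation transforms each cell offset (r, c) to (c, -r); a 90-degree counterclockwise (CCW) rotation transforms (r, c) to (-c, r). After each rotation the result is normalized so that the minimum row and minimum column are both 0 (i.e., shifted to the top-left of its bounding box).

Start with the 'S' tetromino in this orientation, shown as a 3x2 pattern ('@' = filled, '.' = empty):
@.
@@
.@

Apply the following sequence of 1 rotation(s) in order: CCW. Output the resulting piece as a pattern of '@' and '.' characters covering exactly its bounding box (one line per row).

Start:
@.
@@
.@
After rotation 1 (CCW):
.@@
@@.

Answer: .@@
@@.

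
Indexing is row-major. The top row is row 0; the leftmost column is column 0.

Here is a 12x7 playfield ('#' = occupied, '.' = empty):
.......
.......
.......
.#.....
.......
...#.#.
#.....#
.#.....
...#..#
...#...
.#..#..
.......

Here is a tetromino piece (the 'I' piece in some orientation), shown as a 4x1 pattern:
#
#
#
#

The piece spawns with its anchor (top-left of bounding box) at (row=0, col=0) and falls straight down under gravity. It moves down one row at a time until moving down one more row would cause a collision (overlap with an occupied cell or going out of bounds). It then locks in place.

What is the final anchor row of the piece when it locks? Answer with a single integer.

Answer: 2

Derivation:
Spawn at (row=0, col=0). Try each row:
  row 0: fits
  row 1: fits
  row 2: fits
  row 3: blocked -> lock at row 2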